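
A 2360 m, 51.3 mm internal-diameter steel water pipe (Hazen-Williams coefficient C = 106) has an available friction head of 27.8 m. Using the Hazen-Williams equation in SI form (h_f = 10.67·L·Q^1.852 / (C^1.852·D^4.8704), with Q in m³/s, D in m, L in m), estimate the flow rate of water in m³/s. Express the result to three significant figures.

Rearranging: Q = [h_f·C^1.852·D^4.8704 / (10.67·L)]^(1/1.852)
Q = [27.8·106^1.852·0.0513^4.8704 / (10.67·2360)]^0.540 = 0.001088 m³/s

Q ≈ 0.00109 m³/s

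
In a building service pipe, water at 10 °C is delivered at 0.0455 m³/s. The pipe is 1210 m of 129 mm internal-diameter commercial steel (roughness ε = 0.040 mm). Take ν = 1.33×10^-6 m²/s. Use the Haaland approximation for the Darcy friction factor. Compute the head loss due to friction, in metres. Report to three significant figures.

h_f ≈ 96.8 m

V = 4Q/(πD²) = 4·0.0455/(π·0.129²) = 3.481 m/s
Re = VD/ν = 3.481·0.129/1.33×10^-6 = 3.38×10^5 → turbulent
ε/D = 0.040/129 = 3.10×10^-4
Haaland: f = 0.01670
h_f = f(L/D)V²/(2g) = 0.01670·(1210/0.129)·3.481²/(2·9.81) = 96.78 m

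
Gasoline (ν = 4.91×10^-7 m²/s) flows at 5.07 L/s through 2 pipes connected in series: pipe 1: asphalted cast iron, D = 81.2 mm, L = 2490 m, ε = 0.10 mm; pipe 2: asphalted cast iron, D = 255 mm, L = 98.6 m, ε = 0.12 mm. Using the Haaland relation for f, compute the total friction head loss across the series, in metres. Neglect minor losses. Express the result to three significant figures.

H ≈ 33.0 m

Pipe 1: V = 0.9791 m/s, Re = 1.62×10^5, ε/D = 0.00123, f = 0.02203, h_1 = f(L/D)V²/2g = 33.00 m
Pipe 2: V = 0.09927 m/s, Re = 5.16×10^4, ε/D = 4.71×10^-4, f = 0.02204, h_2 = f(L/D)V²/2g = 0.004282 m
Series → Q common, losses add: H = Σh = 33.00 m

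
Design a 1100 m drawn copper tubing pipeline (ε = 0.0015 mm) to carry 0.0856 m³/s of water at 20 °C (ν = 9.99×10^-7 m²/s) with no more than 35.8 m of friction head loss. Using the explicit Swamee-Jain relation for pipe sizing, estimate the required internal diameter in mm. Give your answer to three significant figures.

D ≈ 191 mm

Swamee-Jain (Type III): D = 0.66·[ε^1.25·(LQ²/(gh_f))^4.75 + ν·Q^9.4·(L/(gh_f))^5.2]^0.04
LQ²/(gh_f) = 0.02295; L/(gh_f) = 3.132
Term 1 = ε^1.25·(…)^4.75 = 8.59×10^-16; Term 2 = ν·Q^9.4·(…)^5.2 = 3.49×10^-14
D = 0.66·(8.59×10^-16 + 3.49×10^-14)^0.04 = 0.1913 m = 191 mm
Check: V = 2.98 m/s, Re = 5.70×10^5, f = 0.01293, h_f = 33.6 m ≈ 35.8 m ✓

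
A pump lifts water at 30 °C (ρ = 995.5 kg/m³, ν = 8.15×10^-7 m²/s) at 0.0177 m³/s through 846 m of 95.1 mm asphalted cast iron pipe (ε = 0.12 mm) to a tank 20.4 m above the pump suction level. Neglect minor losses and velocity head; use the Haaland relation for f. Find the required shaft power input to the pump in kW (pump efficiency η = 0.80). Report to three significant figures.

P_shaft ≈ 17.5 kW

V = 4Q/(πD²) = 2.492 m/s; Re = 2.91×10^5; ε/D = 0.00126; f = 0.02159
h_f = f(L/D)V²/2g = 60.77 m
Total head H = z + h_f = 20.4 + 60.77 = 81.17 m
P_hyd = ρgQH = 995.5·9.81·0.0177·81.17 = 14.03 kW
P_shaft = P_hyd/η = 14.03/0.80 = 17.54 kW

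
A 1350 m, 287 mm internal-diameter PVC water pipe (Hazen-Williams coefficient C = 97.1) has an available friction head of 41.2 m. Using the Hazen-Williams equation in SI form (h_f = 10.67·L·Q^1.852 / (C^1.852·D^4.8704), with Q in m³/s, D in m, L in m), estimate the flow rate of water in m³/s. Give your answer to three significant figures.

Rearranging: Q = [h_f·C^1.852·D^4.8704 / (10.67·L)]^(1/1.852)
Q = [41.2·97.1^1.852·0.287^4.8704 / (10.67·1350)]^0.540 = 0.1542 m³/s

Q ≈ 0.154 m³/s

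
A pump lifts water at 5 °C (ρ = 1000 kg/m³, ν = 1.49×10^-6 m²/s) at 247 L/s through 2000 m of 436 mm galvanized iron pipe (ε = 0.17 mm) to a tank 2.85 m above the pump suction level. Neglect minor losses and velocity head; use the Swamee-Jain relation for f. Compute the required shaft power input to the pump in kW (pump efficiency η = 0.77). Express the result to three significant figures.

P_shaft ≈ 43.4 kW

V = 4Q/(πD²) = 1.654 m/s; Re = 4.84×10^5; ε/D = 3.90×10^-4; f = 0.01708
h_f = f(L/D)V²/2g = 10.93 m
Total head H = z + h_f = 2.85 + 10.93 = 13.78 m
P_hyd = ρgQH = 1000·9.81·0.247·13.78 = 33.39 kW
P_shaft = P_hyd/η = 33.39/0.77 = 43.36 kW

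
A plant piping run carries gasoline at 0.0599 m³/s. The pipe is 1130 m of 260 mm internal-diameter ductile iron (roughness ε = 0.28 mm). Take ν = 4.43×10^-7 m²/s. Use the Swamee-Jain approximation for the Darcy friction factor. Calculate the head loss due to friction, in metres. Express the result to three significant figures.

h_f ≈ 5.79 m

V = 4Q/(πD²) = 4·0.0599/(π·0.260²) = 1.128 m/s
Re = VD/ν = 1.128·0.260/4.43×10^-7 = 6.62×10^5 → turbulent
ε/D = 0.28/260 = 0.00108
Swamee-Jain: f = 0.02053
h_f = f(L/D)V²/(2g) = 0.02053·(1130/0.260)·1.128²/(2·9.81) = 5.790 m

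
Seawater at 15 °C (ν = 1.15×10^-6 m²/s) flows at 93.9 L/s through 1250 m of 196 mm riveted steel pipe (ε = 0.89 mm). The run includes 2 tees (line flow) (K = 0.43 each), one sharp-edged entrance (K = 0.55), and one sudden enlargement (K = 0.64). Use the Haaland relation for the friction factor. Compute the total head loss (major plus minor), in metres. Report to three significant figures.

H_L ≈ 94.6 m

V = 4Q/(πD²) = 3.112 m/s; V²/2g = 0.4937 m
Re = 5.30×10^5, ε/D = 0.00454 → f = 0.02973 (Haaland)
Major: h_f = f(L/D)·V²/2g = 0.02973·6378·0.4937 = 93.62 m
Minor: ΣK = 2.05; h_m = ΣK·V²/2g = 1.012 m
Total H_L = 93.62 + 1.012 = 94.63 m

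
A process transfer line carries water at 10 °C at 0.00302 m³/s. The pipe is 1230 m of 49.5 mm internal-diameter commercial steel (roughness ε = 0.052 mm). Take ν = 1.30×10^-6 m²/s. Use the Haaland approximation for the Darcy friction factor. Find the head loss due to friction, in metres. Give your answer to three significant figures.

V = 4Q/(πD²) = 4·0.00302/(π·0.0495²) = 1.569 m/s
Re = VD/ν = 1.569·0.0495/1.30×10^-6 = 5.98×10^4 → turbulent
ε/D = 0.052/49.5 = 0.00105
Haaland: f = 0.02334
h_f = f(L/D)V²/(2g) = 0.02334·(1230/0.0495)·1.569²/(2·9.81) = 72.81 m

h_f ≈ 72.8 m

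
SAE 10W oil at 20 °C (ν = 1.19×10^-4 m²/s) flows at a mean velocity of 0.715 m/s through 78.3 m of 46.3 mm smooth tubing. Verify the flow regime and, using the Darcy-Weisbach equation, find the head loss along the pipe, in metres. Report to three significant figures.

h_f ≈ 10.1 m

Re = VD/ν = 0.715·0.04630/1.19×10^-4 = 278 → laminar (Re < 2300)
f = 64/Re = 0.2301
h_f = f(L/D)V²/(2g) = 0.2301·(78.3/0.04630)·0.715²/(2·9.81) = 10.14 m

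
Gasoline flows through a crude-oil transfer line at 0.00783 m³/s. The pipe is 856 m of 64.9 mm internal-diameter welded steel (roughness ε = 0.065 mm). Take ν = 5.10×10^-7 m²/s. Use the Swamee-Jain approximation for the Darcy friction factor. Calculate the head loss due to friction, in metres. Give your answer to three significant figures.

V = 4Q/(πD²) = 4·0.00783/(π·0.0649²) = 2.367 m/s
Re = VD/ν = 2.367·0.0649/5.10×10^-7 = 3.01×10^5 → turbulent
ε/D = 0.065/64.9 = 0.00100
Swamee-Jain: f = 0.02075
h_f = f(L/D)V²/(2g) = 0.02075·(856/0.0649)·2.367²/(2·9.81) = 78.14 m

h_f ≈ 78.1 m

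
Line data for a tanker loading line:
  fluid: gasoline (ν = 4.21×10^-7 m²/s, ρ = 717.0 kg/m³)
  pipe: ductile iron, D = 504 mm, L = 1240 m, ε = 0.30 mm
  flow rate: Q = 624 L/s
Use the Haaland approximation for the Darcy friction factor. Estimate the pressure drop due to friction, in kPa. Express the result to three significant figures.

V = 4Q/(πD²) = 4·0.624/(π·0.504²) = 3.128 m/s
Re = VD/ν = 3.128·0.504/4.21×10^-7 = 3.74×10^6 → turbulent
ε/D = 0.30/504 = 5.95×10^-4
Haaland: f = 0.01751
h_f = f(L/D)V²/(2g) = 0.01751·(1240/0.504)·3.128²/(2·9.81) = 21.48 m
Δp = ρg·h_f = 717.0·9.81·21.48 = 151.1 kPa

Δp ≈ 151 kPa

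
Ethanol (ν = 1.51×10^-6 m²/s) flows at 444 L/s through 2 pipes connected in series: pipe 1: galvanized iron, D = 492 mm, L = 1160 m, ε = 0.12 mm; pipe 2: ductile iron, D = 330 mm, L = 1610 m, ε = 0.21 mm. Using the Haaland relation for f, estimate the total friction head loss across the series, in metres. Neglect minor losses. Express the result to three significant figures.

H ≈ 131 m

Pipe 1: V = 2.335 m/s, Re = 7.61×10^5, ε/D = 2.44×10^-4, f = 0.01527, h_1 = f(L/D)V²/2g = 10.01 m
Pipe 2: V = 5.191 m/s, Re = 1.13×10^6, ε/D = 6.36×10^-4, f = 0.01800, h_2 = f(L/D)V²/2g = 120.6 m
Series → Q common, losses add: H = Σh = 130.7 m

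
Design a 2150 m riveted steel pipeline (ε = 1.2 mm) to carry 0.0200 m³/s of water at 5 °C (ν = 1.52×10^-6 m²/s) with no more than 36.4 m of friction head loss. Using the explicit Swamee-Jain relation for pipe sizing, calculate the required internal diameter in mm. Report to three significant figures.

D ≈ 150 mm

Swamee-Jain (Type III): D = 0.66·[ε^1.25·(LQ²/(gh_f))^4.75 + ν·Q^9.4·(L/(gh_f))^5.2]^0.04
LQ²/(gh_f) = 0.002408; L/(gh_f) = 6.021
Term 1 = ε^1.25·(…)^4.75 = 8.17×10^-17; Term 2 = ν·Q^9.4·(…)^5.2 = 1.84×10^-18
D = 0.66·(8.17×10^-17 + 1.84×10^-18)^0.04 = 0.1501 m = 150 mm
Check: V = 1.13 m/s, Re = 1.12×10^5, f = 0.03605, h_f = 33.6 m ≈ 36.4 m ✓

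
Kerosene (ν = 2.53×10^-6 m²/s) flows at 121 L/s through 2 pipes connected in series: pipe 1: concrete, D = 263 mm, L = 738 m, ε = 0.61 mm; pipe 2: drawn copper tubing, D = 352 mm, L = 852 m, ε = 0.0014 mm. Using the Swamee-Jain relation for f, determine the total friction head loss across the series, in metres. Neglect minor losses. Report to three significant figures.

H ≈ 21.0 m

Pipe 1: V = 2.227 m/s, Re = 2.32×10^5, ε/D = 0.00232, f = 0.02524, h_1 = f(L/D)V²/2g = 17.91 m
Pipe 2: V = 1.243 m/s, Re = 1.73×10^5, ε/D = 3.98×10^-6, f = 0.01601, h_2 = f(L/D)V²/2g = 3.054 m
Series → Q common, losses add: H = Σh = 20.96 m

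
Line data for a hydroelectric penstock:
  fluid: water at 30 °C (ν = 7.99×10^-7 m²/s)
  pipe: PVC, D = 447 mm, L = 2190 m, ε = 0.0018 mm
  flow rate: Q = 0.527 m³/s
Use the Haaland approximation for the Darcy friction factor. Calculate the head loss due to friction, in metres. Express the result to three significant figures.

V = 4Q/(πD²) = 4·0.527/(π·0.447²) = 3.358 m/s
Re = VD/ν = 3.358·0.447/7.99×10^-7 = 1.88×10^6 → turbulent
ε/D = 0.0018/447 = 4.03×10^-6
Haaland: f = 0.01056
h_f = f(L/D)V²/(2g) = 0.01056·(2190/0.447)·3.358²/(2·9.81) = 29.72 m

h_f ≈ 29.7 m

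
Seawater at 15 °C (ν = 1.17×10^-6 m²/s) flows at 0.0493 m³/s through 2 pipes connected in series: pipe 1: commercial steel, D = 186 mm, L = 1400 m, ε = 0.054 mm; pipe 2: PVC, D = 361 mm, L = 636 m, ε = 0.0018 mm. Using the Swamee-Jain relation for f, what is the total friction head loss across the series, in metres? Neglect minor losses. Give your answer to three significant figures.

H ≈ 21.9 m

Pipe 1: V = 1.814 m/s, Re = 2.88×10^5, ε/D = 2.90×10^-4, f = 0.01706, h_1 = f(L/D)V²/2g = 21.54 m
Pipe 2: V = 0.4817 m/s, Re = 1.49×10^5, ε/D = 4.99×10^-6, f = 0.01651, h_2 = f(L/D)V²/2g = 0.3439 m
Series → Q common, losses add: H = Σh = 21.88 m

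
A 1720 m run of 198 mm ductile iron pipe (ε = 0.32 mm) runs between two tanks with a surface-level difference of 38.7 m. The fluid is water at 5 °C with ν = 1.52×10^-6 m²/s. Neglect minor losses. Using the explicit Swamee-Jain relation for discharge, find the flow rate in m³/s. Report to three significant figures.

Q ≈ 0.0601 m³/s

Swamee-Jain (Type II): Q = -0.965·√(gD⁵h_f/L)·ln[ε/(3.7D) + √(3.17ν²L/(gD³h_f))]
√(gD⁵h_f/L) = √(9.81·0.198⁵·38.7/1720) = 0.008196
ε/(3.7D) = 4.37×10^-4; √(3.17ν²L/(gD³h_f)) = 6.54×10^-5
Q = -0.965·0.008196·ln(5.022×10^-4) = 0.06008 m³/s
Check: V = 1.95 m/s, Re = 2.54×10^5, f = 0.02312, h_f = 39.0 m ≈ 38.7 m ✓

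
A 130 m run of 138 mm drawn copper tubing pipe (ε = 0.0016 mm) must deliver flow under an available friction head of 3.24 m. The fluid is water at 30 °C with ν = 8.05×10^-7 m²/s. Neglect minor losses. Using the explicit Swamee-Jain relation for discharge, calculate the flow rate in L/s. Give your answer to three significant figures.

Swamee-Jain (Type II): Q = -0.965·√(gD⁵h_f/L)·ln[ε/(3.7D) + √(3.17ν²L/(gD³h_f))]
√(gD⁵h_f/L) = √(9.81·0.138⁵·3.24/130) = 0.003498
ε/(3.7D) = 3.13×10^-6; √(3.17ν²L/(gD³h_f)) = 5.65×10^-5
Q = -0.965·0.003498·ln(5.968×10^-5) = 0.03283 m³/s
Check: V = 2.20 m/s, Re = 3.76×10^5, f = 0.01394, h_f = 3.23 m ≈ 3.24 m ✓

Q ≈ 32.8 L/s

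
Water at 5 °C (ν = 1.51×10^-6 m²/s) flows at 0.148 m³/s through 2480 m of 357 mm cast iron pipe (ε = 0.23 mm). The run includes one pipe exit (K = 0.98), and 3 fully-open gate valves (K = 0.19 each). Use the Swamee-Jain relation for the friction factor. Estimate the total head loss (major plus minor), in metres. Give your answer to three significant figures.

V = 4Q/(πD²) = 1.479 m/s; V²/2g = 0.1114 m
Re = 3.50×10^5, ε/D = 6.44×10^-4 → f = 0.01894 (Swamee-Jain)
Major: h_f = f(L/D)·V²/2g = 0.01894·6947·0.1114 = 14.66 m
Minor: ΣK = 1.55; h_m = ΣK·V²/2g = 0.1727 m
Total H_L = 14.66 + 0.1727 = 14.84 m

H_L ≈ 14.8 m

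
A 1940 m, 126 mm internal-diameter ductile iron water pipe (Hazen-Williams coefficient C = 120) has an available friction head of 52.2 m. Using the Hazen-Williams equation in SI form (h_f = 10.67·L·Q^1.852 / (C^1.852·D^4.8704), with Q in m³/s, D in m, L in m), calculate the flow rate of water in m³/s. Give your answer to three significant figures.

Rearranging: Q = [h_f·C^1.852·D^4.8704 / (10.67·L)]^(1/1.852)
Q = [52.2·120^1.852·0.126^4.8704 / (10.67·1940)]^0.540 = 0.02043 m³/s

Q ≈ 0.0204 m³/s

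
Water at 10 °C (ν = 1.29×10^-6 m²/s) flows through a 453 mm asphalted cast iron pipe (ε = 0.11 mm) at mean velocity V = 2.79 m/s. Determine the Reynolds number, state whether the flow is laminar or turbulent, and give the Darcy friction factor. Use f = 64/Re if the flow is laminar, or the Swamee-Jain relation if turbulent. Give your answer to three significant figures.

Re = VD/ν = 2.790·0.453/1.29×10^-6 = 9.80×10^5
Re > 4000 → turbulent; ε/D = 2.43×10^-4
Swamee-Jain: f = 0.01523

Re ≈ 9.80×10^5; turbulent; f ≈ 0.0152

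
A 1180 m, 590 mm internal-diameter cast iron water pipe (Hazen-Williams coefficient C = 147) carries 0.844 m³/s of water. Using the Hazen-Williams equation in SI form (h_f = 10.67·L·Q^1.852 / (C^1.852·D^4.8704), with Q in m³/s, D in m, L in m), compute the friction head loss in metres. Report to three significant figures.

h_f ≈ 11.6 m

h_f = 10.67·1180·0.844^1.852 / (147^1.852·0.590^4.8704) = 11.64 m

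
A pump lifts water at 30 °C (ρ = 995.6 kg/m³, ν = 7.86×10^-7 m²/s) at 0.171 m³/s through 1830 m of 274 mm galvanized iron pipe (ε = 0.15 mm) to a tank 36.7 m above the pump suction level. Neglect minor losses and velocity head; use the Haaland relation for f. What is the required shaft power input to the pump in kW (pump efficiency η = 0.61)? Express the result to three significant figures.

V = 4Q/(πD²) = 2.900 m/s; Re = 1.01×10^6; ε/D = 5.47×10^-4; f = 0.01749
h_f = f(L/D)V²/2g = 50.06 m
Total head H = z + h_f = 36.7 + 50.06 = 86.76 m
P_hyd = ρgQH = 995.6·9.81·0.171·86.76 = 144.9 kW
P_shaft = P_hyd/η = 144.9/0.61 = 237.5 kW

P_shaft ≈ 238 kW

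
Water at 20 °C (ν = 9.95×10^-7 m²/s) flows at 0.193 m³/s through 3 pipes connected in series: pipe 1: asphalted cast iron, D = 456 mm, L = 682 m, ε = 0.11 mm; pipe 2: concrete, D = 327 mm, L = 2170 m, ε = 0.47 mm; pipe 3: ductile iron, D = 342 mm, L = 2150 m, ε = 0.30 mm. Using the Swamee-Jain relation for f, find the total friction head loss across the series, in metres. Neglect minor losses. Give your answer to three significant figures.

H ≈ 68.5 m

Pipe 1: V = 1.182 m/s, Re = 5.42×10^5, ε/D = 2.41×10^-4, f = 0.01579, h_1 = f(L/D)V²/2g = 1.681 m
Pipe 2: V = 2.298 m/s, Re = 7.55×10^5, ε/D = 0.00144, f = 0.02190, h_2 = f(L/D)V²/2g = 39.11 m
Pipe 3: V = 2.101 m/s, Re = 7.22×10^5, ε/D = 8.77×10^-4, f = 0.01959, h_3 = f(L/D)V²/2g = 27.71 m
Series → Q common, losses add: H = Σh = 68.50 m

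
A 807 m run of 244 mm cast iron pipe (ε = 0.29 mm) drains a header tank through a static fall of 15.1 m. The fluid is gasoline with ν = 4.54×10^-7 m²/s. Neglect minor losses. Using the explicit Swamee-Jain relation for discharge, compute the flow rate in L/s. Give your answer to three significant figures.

Swamee-Jain (Type II): Q = -0.965·√(gD⁵h_f/L)·ln[ε/(3.7D) + √(3.17ν²L/(gD³h_f))]
√(gD⁵h_f/L) = √(9.81·0.244⁵·15.1/807) = 0.01260
ε/(3.7D) = 3.21×10^-4; √(3.17ν²L/(gD³h_f)) = 1.57×10^-5
Q = -0.965·0.01260·ln(3.369×10^-4) = 0.09722 m³/s
Check: V = 2.08 m/s, Re = 1.12×10^6, f = 0.02081, h_f = 15.2 m ≈ 15.1 m ✓

Q ≈ 97.2 L/s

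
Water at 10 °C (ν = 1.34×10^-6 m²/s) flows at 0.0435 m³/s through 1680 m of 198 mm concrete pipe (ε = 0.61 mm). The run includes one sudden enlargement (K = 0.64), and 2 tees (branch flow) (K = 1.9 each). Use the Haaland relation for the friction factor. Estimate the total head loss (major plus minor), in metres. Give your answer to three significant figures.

V = 4Q/(πD²) = 1.413 m/s; V²/2g = 0.1017 m
Re = 2.09×10^5, ε/D = 0.00308 → f = 0.02698 (Haaland)
Major: h_f = f(L/D)·V²/2g = 0.02698·8485·0.1017 = 23.29 m
Minor: ΣK = 4.44; h_m = ΣK·V²/2g = 0.4517 m
Total H_L = 23.29 + 0.4517 = 23.74 m

H_L ≈ 23.7 m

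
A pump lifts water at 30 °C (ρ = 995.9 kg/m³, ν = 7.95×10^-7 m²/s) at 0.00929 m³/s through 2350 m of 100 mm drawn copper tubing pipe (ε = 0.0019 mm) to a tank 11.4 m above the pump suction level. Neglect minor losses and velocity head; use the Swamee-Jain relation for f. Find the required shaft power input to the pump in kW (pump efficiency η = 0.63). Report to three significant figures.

V = 4Q/(πD²) = 1.183 m/s; Re = 1.49×10^5; ε/D = 1.90×10^-5; f = 0.01661
h_f = f(L/D)V²/2g = 27.84 m
Total head H = z + h_f = 11.4 + 27.84 = 39.24 m
P_hyd = ρgQH = 995.9·9.81·0.00929·39.24 = 3.562 kW
P_shaft = P_hyd/η = 3.562/0.63 = 5.653 kW

P_shaft ≈ 5.65 kW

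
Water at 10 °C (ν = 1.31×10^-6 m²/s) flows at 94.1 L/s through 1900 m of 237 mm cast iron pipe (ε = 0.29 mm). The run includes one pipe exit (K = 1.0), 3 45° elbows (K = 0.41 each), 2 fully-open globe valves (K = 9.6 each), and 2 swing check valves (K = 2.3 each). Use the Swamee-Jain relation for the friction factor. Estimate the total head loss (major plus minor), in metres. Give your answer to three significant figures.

H_L ≈ 45.9 m

V = 4Q/(πD²) = 2.133 m/s; V²/2g = 0.2319 m
Re = 3.86×10^5, ε/D = 0.00122 → f = 0.02144 (Swamee-Jain)
Major: h_f = f(L/D)·V²/2g = 0.02144·8017·0.2319 = 39.85 m
Minor: ΣK = 26.0; h_m = ΣK·V²/2g = 6.036 m
Total H_L = 39.85 + 6.036 = 45.89 m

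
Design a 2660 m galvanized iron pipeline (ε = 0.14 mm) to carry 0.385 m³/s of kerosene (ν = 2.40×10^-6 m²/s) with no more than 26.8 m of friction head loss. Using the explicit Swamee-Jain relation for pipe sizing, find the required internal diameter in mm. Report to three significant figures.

D ≈ 465 mm

Swamee-Jain (Type III): D = 0.66·[ε^1.25·(LQ²/(gh_f))^4.75 + ν·Q^9.4·(L/(gh_f))^5.2]^0.04
LQ²/(gh_f) = 1.500; L/(gh_f) = 10.12
Term 1 = ε^1.25·(…)^4.75 = 1.04×10^-4; Term 2 = ν·Q^9.4·(…)^5.2 = 5.13×10^-5
D = 0.66·(1.04×10^-4 + 5.13×10^-5)^0.04 = 0.4648 m = 465 mm
Check: V = 2.27 m/s, Re = 4.39×10^5, f = 0.01653, h_f = 24.8 m ≈ 26.8 m ✓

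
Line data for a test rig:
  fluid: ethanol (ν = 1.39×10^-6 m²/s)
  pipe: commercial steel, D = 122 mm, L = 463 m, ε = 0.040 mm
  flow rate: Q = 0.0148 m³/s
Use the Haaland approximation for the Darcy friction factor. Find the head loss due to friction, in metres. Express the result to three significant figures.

h_f ≈ 5.90 m

V = 4Q/(πD²) = 4·0.0148/(π·0.122²) = 1.266 m/s
Re = VD/ν = 1.266·0.122/1.39×10^-6 = 1.11×10^5 → turbulent
ε/D = 0.040/122 = 3.28×10^-4
Haaland: f = 0.01903
h_f = f(L/D)V²/(2g) = 0.01903·(463/0.122)·1.266²/(2·9.81) = 5.899 m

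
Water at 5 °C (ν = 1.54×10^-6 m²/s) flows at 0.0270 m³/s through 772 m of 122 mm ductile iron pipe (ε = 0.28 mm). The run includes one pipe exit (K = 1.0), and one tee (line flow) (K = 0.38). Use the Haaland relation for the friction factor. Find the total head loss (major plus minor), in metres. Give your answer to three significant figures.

H_L ≈ 43.6 m

V = 4Q/(πD²) = 2.310 m/s; V²/2g = 0.2719 m
Re = 1.83×10^5, ε/D = 0.00230 → f = 0.02513 (Haaland)
Major: h_f = f(L/D)·V²/2g = 0.02513·6328·0.2719 = 43.24 m
Minor: ΣK = 1.38; h_m = ΣK·V²/2g = 0.3752 m
Total H_L = 43.24 + 0.3752 = 43.61 m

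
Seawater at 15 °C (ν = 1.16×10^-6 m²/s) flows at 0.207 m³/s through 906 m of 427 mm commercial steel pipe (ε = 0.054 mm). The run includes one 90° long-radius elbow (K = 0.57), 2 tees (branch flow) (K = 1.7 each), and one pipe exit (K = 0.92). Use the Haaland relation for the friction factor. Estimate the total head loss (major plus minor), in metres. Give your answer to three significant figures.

H_L ≈ 3.79 m

V = 4Q/(πD²) = 1.446 m/s; V²/2g = 0.1065 m
Re = 5.32×10^5, ε/D = 1.26×10^-4 → f = 0.01446 (Haaland)
Major: h_f = f(L/D)·V²/2g = 0.01446·2122·0.1065 = 3.268 m
Minor: ΣK = 4.89; h_m = ΣK·V²/2g = 0.5208 m
Total H_L = 3.268 + 0.5208 = 3.789 m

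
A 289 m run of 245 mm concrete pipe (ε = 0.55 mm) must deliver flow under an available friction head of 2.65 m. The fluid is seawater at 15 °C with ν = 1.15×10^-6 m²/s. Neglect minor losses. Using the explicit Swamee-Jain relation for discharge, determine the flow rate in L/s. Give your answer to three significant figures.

Q ≈ 62.9 L/s

Swamee-Jain (Type II): Q = -0.965·√(gD⁵h_f/L)·ln[ε/(3.7D) + √(3.17ν²L/(gD³h_f))]
√(gD⁵h_f/L) = √(9.81·0.245⁵·2.65/289) = 0.008911
ε/(3.7D) = 6.07×10^-4; √(3.17ν²L/(gD³h_f)) = 5.63×10^-5
Q = -0.965·0.008911·ln(6.630×10^-4) = 0.06293 m³/s
Check: V = 1.33 m/s, Re = 2.84×10^5, f = 0.02489, h_f = 2.67 m ≈ 2.65 m ✓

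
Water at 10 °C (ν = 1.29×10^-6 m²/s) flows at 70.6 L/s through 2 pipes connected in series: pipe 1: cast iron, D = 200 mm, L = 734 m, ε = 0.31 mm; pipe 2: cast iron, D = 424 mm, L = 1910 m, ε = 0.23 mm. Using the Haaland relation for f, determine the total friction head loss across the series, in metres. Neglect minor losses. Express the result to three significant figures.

Pipe 1: V = 2.247 m/s, Re = 3.48×10^5, ε/D = 0.00155, f = 0.02250, h_1 = f(L/D)V²/2g = 21.26 m
Pipe 2: V = 0.5000 m/s, Re = 1.64×10^5, ε/D = 5.42×10^-4, f = 0.01918, h_2 = f(L/D)V²/2g = 1.101 m
Series → Q common, losses add: H = Σh = 22.36 m

H ≈ 22.4 m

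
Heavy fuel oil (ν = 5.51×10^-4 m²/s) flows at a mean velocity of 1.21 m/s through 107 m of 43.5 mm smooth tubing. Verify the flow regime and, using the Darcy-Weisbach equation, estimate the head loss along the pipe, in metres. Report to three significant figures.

Re = VD/ν = 1.21·0.04350/5.51×10^-4 = 95.5 → laminar (Re < 2300)
f = 64/Re = 0.6700
h_f = f(L/D)V²/(2g) = 0.6700·(107/0.04350)·1.21²/(2·9.81) = 123.0 m

h_f ≈ 123 m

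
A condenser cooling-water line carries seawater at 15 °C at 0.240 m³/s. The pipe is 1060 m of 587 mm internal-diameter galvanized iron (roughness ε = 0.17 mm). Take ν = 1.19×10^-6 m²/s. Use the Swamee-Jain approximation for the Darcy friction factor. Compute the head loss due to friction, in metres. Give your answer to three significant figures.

h_f ≈ 1.19 m

V = 4Q/(πD²) = 4·0.240/(π·0.587²) = 0.8868 m/s
Re = VD/ν = 0.8868·0.587/1.19×10^-6 = 4.37×10^5 → turbulent
ε/D = 0.17/587 = 2.90×10^-4
Swamee-Jain: f = 0.01645
h_f = f(L/D)V²/(2g) = 0.01645·(1060/0.587)·0.8868²/(2·9.81) = 1.191 m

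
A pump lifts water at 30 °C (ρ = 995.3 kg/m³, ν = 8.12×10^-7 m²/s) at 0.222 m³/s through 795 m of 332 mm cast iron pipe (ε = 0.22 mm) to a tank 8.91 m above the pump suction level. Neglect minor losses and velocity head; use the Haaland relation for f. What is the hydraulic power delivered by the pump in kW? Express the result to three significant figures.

V = 4Q/(πD²) = 2.564 m/s; Re = 1.05×10^6; ε/D = 6.63×10^-4; f = 0.01819
h_f = f(L/D)V²/2g = 14.60 m
Total head H = z + h_f = 8.91 + 14.60 = 23.51 m
P_hyd = ρgQH = 995.3·9.81·0.222·23.51 = 50.95 kW

P_hyd ≈ 51.0 kW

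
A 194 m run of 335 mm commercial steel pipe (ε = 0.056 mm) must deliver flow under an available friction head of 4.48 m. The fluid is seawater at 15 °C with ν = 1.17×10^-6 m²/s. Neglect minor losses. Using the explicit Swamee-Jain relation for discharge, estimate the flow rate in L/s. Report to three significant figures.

Q ≈ 286 L/s

Swamee-Jain (Type II): Q = -0.965·√(gD⁵h_f/L)·ln[ε/(3.7D) + √(3.17ν²L/(gD³h_f))]
√(gD⁵h_f/L) = √(9.81·0.335⁵·4.48/194) = 0.03092
ε/(3.7D) = 4.52×10^-5; √(3.17ν²L/(gD³h_f)) = 2.26×10^-5
Q = -0.965·0.03092·ln(6.775×10^-5) = 0.2864 m³/s
Check: V = 3.25 m/s, Re = 9.30×10^5, f = 0.01446, h_f = 4.51 m ≈ 4.48 m ✓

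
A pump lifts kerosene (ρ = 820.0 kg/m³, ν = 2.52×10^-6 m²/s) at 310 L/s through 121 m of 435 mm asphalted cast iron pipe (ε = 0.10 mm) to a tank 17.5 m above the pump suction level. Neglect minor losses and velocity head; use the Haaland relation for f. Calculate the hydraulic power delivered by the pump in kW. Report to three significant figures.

V = 4Q/(πD²) = 2.086 m/s; Re = 3.60×10^5; ε/D = 2.30×10^-4; f = 0.01600
h_f = f(L/D)V²/2g = 0.9871 m
Total head H = z + h_f = 17.5 + 0.9871 = 18.49 m
P_hyd = ρgQH = 820.0·9.81·0.310·18.49 = 46.10 kW

P_hyd ≈ 46.1 kW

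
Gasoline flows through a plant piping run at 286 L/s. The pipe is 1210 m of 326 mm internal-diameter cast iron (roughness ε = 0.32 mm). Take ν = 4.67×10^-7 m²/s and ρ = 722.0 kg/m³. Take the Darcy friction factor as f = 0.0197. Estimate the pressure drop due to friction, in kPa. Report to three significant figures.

V = 4Q/(πD²) = 4·0.286/(π·0.326²) = 3.426 m/s
h_f = f(L/D)V²/(2g) = 0.01970·(1210/0.326)·3.426²/(2·9.81) = 43.75 m
Δp = ρg·h_f = 722.0·9.81·43.75 = 309.9 kPa

Δp ≈ 310 kPa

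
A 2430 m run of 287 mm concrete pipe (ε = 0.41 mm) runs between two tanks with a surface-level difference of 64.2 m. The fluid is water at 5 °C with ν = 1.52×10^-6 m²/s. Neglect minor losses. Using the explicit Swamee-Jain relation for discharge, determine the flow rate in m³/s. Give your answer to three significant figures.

Swamee-Jain (Type II): Q = -0.965·√(gD⁵h_f/L)·ln[ε/(3.7D) + √(3.17ν²L/(gD³h_f))]
√(gD⁵h_f/L) = √(9.81·0.287⁵·64.2/2430) = 0.02246
ε/(3.7D) = 3.86×10^-4; √(3.17ν²L/(gD³h_f)) = 3.46×10^-5
Q = -0.965·0.02246·ln(4.207×10^-4) = 0.1685 m³/s
Check: V = 2.60 m/s, Re = 4.92×10^5, f = 0.02205, h_f = 64.6 m ≈ 64.2 m ✓

Q ≈ 0.169 m³/s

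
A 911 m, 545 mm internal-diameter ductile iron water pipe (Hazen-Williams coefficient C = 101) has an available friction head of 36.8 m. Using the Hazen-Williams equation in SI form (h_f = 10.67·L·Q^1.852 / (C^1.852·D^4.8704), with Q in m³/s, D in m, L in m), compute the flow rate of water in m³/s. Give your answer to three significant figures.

Q ≈ 1.01 m³/s

Rearranging: Q = [h_f·C^1.852·D^4.8704 / (10.67·L)]^(1/1.852)
Q = [36.8·101^1.852·0.545^4.8704 / (10.67·911)]^0.540 = 1.008 m³/s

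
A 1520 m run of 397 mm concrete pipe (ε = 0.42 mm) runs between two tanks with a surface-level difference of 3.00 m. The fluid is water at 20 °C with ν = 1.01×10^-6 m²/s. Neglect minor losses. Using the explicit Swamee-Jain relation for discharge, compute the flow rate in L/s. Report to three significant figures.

Swamee-Jain (Type II): Q = -0.965·√(gD⁵h_f/L)·ln[ε/(3.7D) + √(3.17ν²L/(gD³h_f))]
√(gD⁵h_f/L) = √(9.81·0.397⁵·3.00/1520) = 0.01382
ε/(3.7D) = 2.86×10^-4; √(3.17ν²L/(gD³h_f)) = 5.17×10^-5
Q = -0.965·0.01382·ln(3.376×10^-4) = 0.1066 m³/s
Check: V = 0.861 m/s, Re = 3.38×10^5, f = 0.02088, h_f = 3.02 m ≈ 3.00 m ✓

Q ≈ 107 L/s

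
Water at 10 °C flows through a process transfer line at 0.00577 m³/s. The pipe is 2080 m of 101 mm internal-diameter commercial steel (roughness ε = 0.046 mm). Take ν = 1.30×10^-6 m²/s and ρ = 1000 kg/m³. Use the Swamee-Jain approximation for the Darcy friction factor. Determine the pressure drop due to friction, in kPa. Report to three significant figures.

Δp ≈ 118 kPa

V = 4Q/(πD²) = 4·0.00577/(π·0.101²) = 0.7202 m/s
Re = VD/ν = 0.7202·0.101/1.30×10^-6 = 5.60×10^4 → turbulent
ε/D = 0.046/101 = 4.55×10^-4
Swamee-Jain: f = 0.02205
h_f = f(L/D)V²/(2g) = 0.02205·(2080/0.101)·0.7202²/(2·9.81) = 12.00 m
Δp = ρg·h_f = 1000·9.81·12.00 = 117.8 kPa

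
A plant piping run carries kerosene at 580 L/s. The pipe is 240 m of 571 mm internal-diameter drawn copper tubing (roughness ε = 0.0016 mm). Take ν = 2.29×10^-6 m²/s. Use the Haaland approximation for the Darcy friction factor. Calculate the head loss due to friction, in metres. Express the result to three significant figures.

V = 4Q/(πD²) = 4·0.580/(π·0.571²) = 2.265 m/s
Re = VD/ν = 2.265·0.571/2.29×10^-6 = 5.65×10^5 → turbulent
ε/D = 0.0016/571 = 2.80×10^-6
Haaland: f = 0.01282
h_f = f(L/D)V²/(2g) = 0.01282·(240/0.571)·2.265²/(2·9.81) = 1.409 m

h_f ≈ 1.41 m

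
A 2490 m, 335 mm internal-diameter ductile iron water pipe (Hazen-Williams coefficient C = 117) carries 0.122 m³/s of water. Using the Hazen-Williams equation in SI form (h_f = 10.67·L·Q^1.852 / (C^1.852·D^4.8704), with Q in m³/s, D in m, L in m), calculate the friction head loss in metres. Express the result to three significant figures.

h_f ≈ 16.4 m

h_f = 10.67·2490·0.122^1.852 / (117^1.852·0.335^4.8704) = 16.42 m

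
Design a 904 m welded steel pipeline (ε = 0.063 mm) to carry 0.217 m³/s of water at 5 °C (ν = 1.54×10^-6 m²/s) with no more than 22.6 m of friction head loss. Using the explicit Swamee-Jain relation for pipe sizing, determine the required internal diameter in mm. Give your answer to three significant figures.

Swamee-Jain (Type III): D = 0.66·[ε^1.25·(LQ²/(gh_f))^4.75 + ν·Q^9.4·(L/(gh_f))^5.2]^0.04
LQ²/(gh_f) = 0.1920; L/(gh_f) = 4.077
Term 1 = ε^1.25·(…)^4.75 = 2.21×10^-9; Term 2 = ν·Q^9.4·(…)^5.2 = 1.33×10^-9
D = 0.66·(2.21×10^-9 + 1.33×10^-9)^0.04 = 0.3031 m = 303 mm
Check: V = 3.01 m/s, Re = 5.92×10^5, f = 0.01537, h_f = 21.2 m ≈ 22.6 m ✓

D ≈ 303 mm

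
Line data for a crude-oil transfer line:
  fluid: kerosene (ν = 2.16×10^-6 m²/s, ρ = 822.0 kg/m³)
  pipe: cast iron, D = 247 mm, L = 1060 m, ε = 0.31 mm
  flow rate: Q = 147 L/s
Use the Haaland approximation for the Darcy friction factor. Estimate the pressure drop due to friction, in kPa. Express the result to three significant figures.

Δp ≈ 356 kPa

V = 4Q/(πD²) = 4·0.147/(π·0.247²) = 3.068 m/s
Re = VD/ν = 3.068·0.247/2.16×10^-6 = 3.51×10^5 → turbulent
ε/D = 0.31/247 = 0.00126
Haaland: f = 0.02144
h_f = f(L/D)V²/(2g) = 0.02144·(1060/0.247)·3.068²/(2·9.81) = 44.13 m
Δp = ρg·h_f = 822.0·9.81·44.13 = 355.9 kPa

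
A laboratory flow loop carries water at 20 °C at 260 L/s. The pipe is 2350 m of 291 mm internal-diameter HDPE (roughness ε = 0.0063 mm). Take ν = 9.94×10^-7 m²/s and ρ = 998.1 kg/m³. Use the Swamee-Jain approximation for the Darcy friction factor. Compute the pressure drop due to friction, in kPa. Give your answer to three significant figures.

V = 4Q/(πD²) = 4·0.260/(π·0.291²) = 3.909 m/s
Re = VD/ν = 3.909·0.291/9.94×10^-7 = 1.14×10^6 → turbulent
ε/D = 0.0063/291 = 2.16×10^-5
Swamee-Jain: f = 0.01190
h_f = f(L/D)V²/(2g) = 0.01190·(2350/0.291)·3.909²/(2·9.81) = 74.85 m
Δp = ρg·h_f = 998.1·9.81·74.85 = 732.9 kPa

Δp ≈ 733 kPa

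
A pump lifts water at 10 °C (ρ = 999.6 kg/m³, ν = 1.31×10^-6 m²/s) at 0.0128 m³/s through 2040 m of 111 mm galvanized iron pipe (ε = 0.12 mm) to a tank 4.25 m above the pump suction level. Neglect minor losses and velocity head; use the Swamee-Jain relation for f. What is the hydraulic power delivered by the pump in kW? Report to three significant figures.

P_hyd ≈ 5.14 kW

V = 4Q/(πD²) = 1.323 m/s; Re = 1.12×10^5; ε/D = 0.00108; f = 0.02240
h_f = f(L/D)V²/2g = 36.71 m
Total head H = z + h_f = 4.25 + 36.71 = 40.96 m
P_hyd = ρgQH = 999.6·9.81·0.0128·40.96 = 5.141 kW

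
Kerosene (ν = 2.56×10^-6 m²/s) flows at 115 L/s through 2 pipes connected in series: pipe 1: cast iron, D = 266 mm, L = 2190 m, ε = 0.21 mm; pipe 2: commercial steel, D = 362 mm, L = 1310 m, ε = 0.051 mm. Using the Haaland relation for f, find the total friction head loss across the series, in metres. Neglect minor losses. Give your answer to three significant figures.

H ≈ 39.8 m

Pipe 1: V = 2.069 m/s, Re = 2.15×10^5, ε/D = 7.89×10^-4, f = 0.01994, h_1 = f(L/D)V²/2g = 35.83 m
Pipe 2: V = 1.117 m/s, Re = 1.58×10^5, ε/D = 1.41×10^-4, f = 0.01708, h_2 = f(L/D)V²/2g = 3.933 m
Series → Q common, losses add: H = Σh = 39.76 m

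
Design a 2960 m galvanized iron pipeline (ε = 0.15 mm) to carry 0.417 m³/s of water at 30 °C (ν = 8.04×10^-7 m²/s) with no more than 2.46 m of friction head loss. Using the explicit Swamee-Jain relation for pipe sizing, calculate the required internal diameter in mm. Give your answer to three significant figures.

D ≈ 772 mm

Swamee-Jain (Type III): D = 0.66·[ε^1.25·(LQ²/(gh_f))^4.75 + ν·Q^9.4·(L/(gh_f))^5.2]^0.04
LQ²/(gh_f) = 21.33; L/(gh_f) = 122.7
Term 1 = ε^1.25·(…)^4.75 = 34.1; Term 2 = ν·Q^9.4·(…)^5.2 = 15.7
D = 0.66·(34.1 + 15.7)^0.04 = 0.7717 m = 772 mm
Check: V = 0.892 m/s, Re = 8.56×10^5, f = 0.01485, h_f = 2.31 m ≈ 2.46 m ✓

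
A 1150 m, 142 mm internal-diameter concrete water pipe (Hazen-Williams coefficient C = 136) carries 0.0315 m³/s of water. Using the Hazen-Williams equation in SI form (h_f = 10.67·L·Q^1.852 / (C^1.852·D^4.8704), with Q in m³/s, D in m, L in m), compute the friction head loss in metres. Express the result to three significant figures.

h_f ≈ 30.6 m

h_f = 10.67·1150·0.0315^1.852 / (136^1.852·0.142^4.8704) = 30.56 m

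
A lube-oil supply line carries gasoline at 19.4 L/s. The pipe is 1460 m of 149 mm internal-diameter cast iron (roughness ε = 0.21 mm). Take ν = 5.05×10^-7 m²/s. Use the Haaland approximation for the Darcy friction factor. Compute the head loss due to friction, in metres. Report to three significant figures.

h_f ≈ 13.6 m

V = 4Q/(πD²) = 4·0.0194/(π·0.149²) = 1.113 m/s
Re = VD/ν = 1.113·0.149/5.05×10^-7 = 3.28×10^5 → turbulent
ε/D = 0.21/149 = 0.00141
Haaland: f = 0.02204
h_f = f(L/D)V²/(2g) = 0.02204·(1460/0.149)·1.113²/(2·9.81) = 13.63 m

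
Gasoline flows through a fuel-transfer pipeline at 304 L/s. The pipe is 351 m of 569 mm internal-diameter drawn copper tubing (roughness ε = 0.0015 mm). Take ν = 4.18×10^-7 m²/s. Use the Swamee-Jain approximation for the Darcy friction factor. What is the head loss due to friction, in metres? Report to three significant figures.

h_f ≈ 0.485 m

V = 4Q/(πD²) = 4·0.304/(π·0.569²) = 1.196 m/s
Re = VD/ν = 1.196·0.569/4.18×10^-7 = 1.63×10^6 → turbulent
ε/D = 0.0015/569 = 2.64×10^-6
Swamee-Jain: f = 0.01080
h_f = f(L/D)V²/(2g) = 0.01080·(351/0.569)·1.196²/(2·9.81) = 0.4854 m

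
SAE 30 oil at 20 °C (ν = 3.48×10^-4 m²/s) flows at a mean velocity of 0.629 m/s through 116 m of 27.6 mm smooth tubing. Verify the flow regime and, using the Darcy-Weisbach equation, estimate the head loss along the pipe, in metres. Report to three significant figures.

Re = VD/ν = 0.629·0.02760/3.48×10^-4 = 49.9 → laminar (Re < 2300)
f = 64/Re = 1.283
h_f = f(L/D)V²/(2g) = 1.283·(116/0.02760)·0.629²/(2·9.81) = 108.7 m

h_f ≈ 109 m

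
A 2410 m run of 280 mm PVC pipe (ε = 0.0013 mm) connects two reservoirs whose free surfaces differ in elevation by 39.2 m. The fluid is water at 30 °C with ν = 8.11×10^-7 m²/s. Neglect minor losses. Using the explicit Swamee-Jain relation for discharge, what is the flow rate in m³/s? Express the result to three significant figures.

Q ≈ 0.169 m³/s

Swamee-Jain (Type II): Q = -0.965·√(gD⁵h_f/L)·ln[ε/(3.7D) + √(3.17ν²L/(gD³h_f))]
√(gD⁵h_f/L) = √(9.81·0.280⁵·39.2/2410) = 0.01657
ε/(3.7D) = 1.25×10^-6; √(3.17ν²L/(gD³h_f)) = 2.44×10^-5
Q = -0.965·0.01657·ln(2.565×10^-5) = 0.1690 m³/s
Check: V = 2.75 m/s, Re = 9.48×10^5, f = 0.01183, h_f = 39.1 m ≈ 39.2 m ✓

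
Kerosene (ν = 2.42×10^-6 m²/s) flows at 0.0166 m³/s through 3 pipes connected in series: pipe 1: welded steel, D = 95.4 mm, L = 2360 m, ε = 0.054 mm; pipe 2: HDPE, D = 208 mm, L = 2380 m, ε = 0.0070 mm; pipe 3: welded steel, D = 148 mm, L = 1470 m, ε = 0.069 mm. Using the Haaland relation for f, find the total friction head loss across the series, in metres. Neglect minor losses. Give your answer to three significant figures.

Pipe 1: V = 2.322 m/s, Re = 9.15×10^4, ε/D = 5.66×10^-4, f = 0.02056, h_1 = f(L/D)V²/2g = 139.8 m
Pipe 2: V = 0.4885 m/s, Re = 4.20×10^4, ε/D = 3.37×10^-5, f = 0.02163, h_2 = f(L/D)V²/2g = 3.010 m
Pipe 3: V = 0.9649 m/s, Re = 5.90×10^4, ε/D = 4.66×10^-4, f = 0.02154, h_3 = f(L/D)V²/2g = 10.15 m
Series → Q common, losses add: H = Σh = 153.0 m

H ≈ 153 m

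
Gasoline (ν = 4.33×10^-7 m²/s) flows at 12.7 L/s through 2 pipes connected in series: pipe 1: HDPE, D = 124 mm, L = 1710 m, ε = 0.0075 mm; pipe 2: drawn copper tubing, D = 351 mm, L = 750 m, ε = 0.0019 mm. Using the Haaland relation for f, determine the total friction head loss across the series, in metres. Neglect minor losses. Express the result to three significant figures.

H ≈ 11.6 m

Pipe 1: V = 1.052 m/s, Re = 3.01×10^5, ε/D = 6.05×10^-5, f = 0.01487, h_1 = f(L/D)V²/2g = 11.56 m
Pipe 2: V = 0.1313 m/s, Re = 1.06×10^5, ε/D = 5.41×10^-6, f = 0.01762, h_2 = f(L/D)V²/2g = 0.03305 m
Series → Q common, losses add: H = Σh = 11.59 m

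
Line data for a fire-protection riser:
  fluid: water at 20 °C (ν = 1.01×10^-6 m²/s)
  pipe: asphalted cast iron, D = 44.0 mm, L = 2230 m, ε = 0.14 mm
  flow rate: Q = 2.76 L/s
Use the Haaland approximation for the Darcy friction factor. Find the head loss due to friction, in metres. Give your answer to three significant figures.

h_f ≈ 239 m

V = 4Q/(πD²) = 4·0.00276/(π·0.0440²) = 1.815 m/s
Re = VD/ν = 1.815·0.0440/1.01×10^-6 = 7.91×10^4 → turbulent
ε/D = 0.14/44.0 = 0.00318
Haaland: f = 0.02807
h_f = f(L/D)V²/(2g) = 0.02807·(2230/0.0440)·1.815²/(2·9.81) = 238.9 m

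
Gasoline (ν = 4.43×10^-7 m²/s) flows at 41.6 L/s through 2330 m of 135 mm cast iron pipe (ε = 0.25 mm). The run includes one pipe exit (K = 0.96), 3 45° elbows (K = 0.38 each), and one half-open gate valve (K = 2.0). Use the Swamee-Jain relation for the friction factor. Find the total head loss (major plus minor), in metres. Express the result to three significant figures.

H_L ≈ 175 m

V = 4Q/(πD²) = 2.906 m/s; V²/2g = 0.4305 m
Re = 8.86×10^5, ε/D = 0.00185 → f = 0.02325 (Swamee-Jain)
Major: h_f = f(L/D)·V²/2g = 0.02325·17259·0.4305 = 172.8 m
Minor: ΣK = 4.10; h_m = ΣK·V²/2g = 1.765 m
Total H_L = 172.8 + 1.765 = 174.5 m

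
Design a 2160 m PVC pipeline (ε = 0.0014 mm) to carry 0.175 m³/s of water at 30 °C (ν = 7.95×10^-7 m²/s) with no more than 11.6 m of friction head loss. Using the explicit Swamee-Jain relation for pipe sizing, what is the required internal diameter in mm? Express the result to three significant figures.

Swamee-Jain (Type III): D = 0.66·[ε^1.25·(LQ²/(gh_f))^4.75 + ν·Q^9.4·(L/(gh_f))^5.2]^0.04
LQ²/(gh_f) = 0.5813; L/(gh_f) = 18.98
Term 1 = ε^1.25·(…)^4.75 = 3.66×10^-9; Term 2 = ν·Q^9.4·(…)^5.2 = 2.71×10^-7
D = 0.66·(3.66×10^-9 + 2.71×10^-7)^0.04 = 0.3606 m = 361 mm
Check: V = 1.71 m/s, Re = 7.77×10^5, f = 0.01220, h_f = 10.9 m ≈ 11.6 m ✓

D ≈ 361 mm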